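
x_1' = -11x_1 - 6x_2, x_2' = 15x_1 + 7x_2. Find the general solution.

x_1(t) = -K_1e^(-2t)sin(3t) - K_1e^(-2t)cos(3t) - K_2e^(-2t)sin(3t) + K_2e^(-2t)cos(3t), x_2(t) = K_1e^(-2t)sin(3t) + 2K_1e^(-2t)cos(3t) + 2K_2e^(-2t)sin(3t) - K_2e^(-2t)cos(3t)

Coefficient matrix A = [[-11, -6], [15, 7]].
Characteristic polynomial det(A - λI) = λ^2 + 4λ + 13 = 0.
Eigenvalues λ = -2 ± 3i (complex conjugate pair).
For λ=-2+3i: an eigenvector is (-1,2) - i(-1,1) = (-1 + i, 2 - i).
A real fundamental pair from Re and Im of e^((-2+3i)t)v: X_1 = e^(-2t)(cos(3t)·(-1,2) + sin(3t)·(-1,1)), X_2 = e^(-2t)(sin(3t)·(-1,2) - cos(3t)·(-1,1)).
General solution: K_1X_1 + K_2X_2.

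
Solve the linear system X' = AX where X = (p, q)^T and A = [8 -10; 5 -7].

p(t) = c_1e^(-2t) - 2c_2e^(3t), q(t) = c_1e^(-2t) - c_2e^(3t)

Coefficient matrix A = [[8, -10], [5, -7]].
Characteristic polynomial det(A - λI) = λ^2 - λ - 6 = 0.
Eigenvalues λ = -2, 3.
For λ=-2: (A-λI) row 1 is [10, -10], so an eigenvector is (1, 1).
For λ=3: (A-λI) row 1 is [5, -10], so an eigenvector is (-2, -1).
General solution: c_1e^(-2t)(1,1) + c_2e^(3t)(-2,-1).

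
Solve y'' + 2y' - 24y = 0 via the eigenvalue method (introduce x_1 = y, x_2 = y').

Let x_1 = y, x_2 = y'. Then x_1' = x_2 and x_2' = 24x_1 - 2x_2.
A = [[0,1],[24,-2]]; det(A-λI) = λ^2 + 2λ - 24.
Eigenvalues λ = -6, 4 with eigenvectors (1,-6), (1,4).

y(t) = K_1e^(-6t) + K_2e^(4t)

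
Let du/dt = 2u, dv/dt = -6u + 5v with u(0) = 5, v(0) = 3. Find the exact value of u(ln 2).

A = [[2,0],[-6,5]]; eigenvalues λ = 2, 5.
Eigenvectors: (-1,-2) for λ=2, (0,-1) for λ=5.
From the initial condition, c_1 = -5, c_2 = 7.
u(ln 2) = (-5)(2^2)(-1) + (7)(2^5)(0) = 20.

20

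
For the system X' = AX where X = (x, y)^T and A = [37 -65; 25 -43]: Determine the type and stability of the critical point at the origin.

A = [[37,-65],[25,-43]]; det(A-λI) = λ^2 + 6λ + 34.
λ = -3 ± 5i: negative real part.

stable spiral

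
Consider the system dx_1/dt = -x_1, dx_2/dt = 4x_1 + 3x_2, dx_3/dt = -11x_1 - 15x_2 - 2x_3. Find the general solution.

x_1(t) = K_3e^(-t), x_2(t) = K_2e^(3t) - K_3e^(-t), x_3(t) = K_1e^(-2t) - 3K_2e^(3t) + 4K_3e^(-t)

Coefficient matrix A = [[-1, 0, 0], [4, 3, 0], [-11, -15, -2]].
det(A - λI) = 0 gives eigenvalues λ = -2, 3, -1.
For λ=-2: eigenvector (0,0,1).
For λ=3: eigenvector (0,1,-3).
For λ=-1: eigenvector (1,-1,4).
General solution: K_1e^(-2t)(0,0,1) + K_2e^(3t)(0,1,-3) + K_3e^(-t)(1,-1,4).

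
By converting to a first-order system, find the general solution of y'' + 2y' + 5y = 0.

y(t) = C_1e^(-t)cos(2t) + C_2e^(-t)sin(2t)

Let x_1 = y, x_2 = y'. Then x_1' = x_2 and x_2' = -5x_1 - 2x_2.
A = [[0,1],[-5,-2]]; det(A-λI) = λ^2 + 2λ + 5.
Eigenvalues λ = -1 ± 2i.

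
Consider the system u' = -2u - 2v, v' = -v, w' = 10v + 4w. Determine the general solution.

u(t) = -2c_2e^(-t) + c_3e^(-2t), v(t) = c_2e^(-t), w(t) = -c_1e^(4t) - 2c_2e^(-t)

Coefficient matrix A = [[-2, -2, 0], [0, -1, 0], [0, 10, 4]].
det(A - λI) = 0 gives eigenvalues λ = 4, -1, -2.
For λ=4: eigenvector (0,0,-1).
For λ=-1: eigenvector (-2,1,-2).
For λ=-2: eigenvector (1,0,0).
General solution: c_1e^(4t)(0,0,-1) + c_2e^(-t)(-2,1,-2) + c_3e^(-2t)(1,0,0).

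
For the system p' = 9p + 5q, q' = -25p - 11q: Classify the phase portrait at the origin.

stable spiral

A = [[9,5],[-25,-11]]; det(A-λI) = λ^2 + 2λ + 26.
λ = -1 ± 5i: negative real part.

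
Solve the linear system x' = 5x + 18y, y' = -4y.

x(t) = 2c_1e^(-4t) + c_2e^(5t), y(t) = -c_1e^(-4t)

Coefficient matrix A = [[5, 18], [0, -4]].
Characteristic polynomial det(A - λI) = λ^2 - λ - 20 = 0.
Eigenvalues λ = -4, 5.
For λ=-4: (A-λI) row 1 is [9, 18], so an eigenvector is (2, -1).
For λ=5: (A-λI) row 1 is [0, 18], so an eigenvector is (1, 0).
General solution: c_1e^(-4t)(2,-1) + c_2e^(5t)(1,0).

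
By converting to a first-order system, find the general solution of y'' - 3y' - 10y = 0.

y(t) = C_1e^(-2t) + C_2e^(5t)

Let x_1 = y, x_2 = y'. Then x_1' = x_2 and x_2' = 10x_1 + 3x_2.
A = [[0,1],[10,3]]; det(A-λI) = λ^2 - 3λ - 10.
Eigenvalues λ = -2, 5 with eigenvectors (1,-2), (1,5).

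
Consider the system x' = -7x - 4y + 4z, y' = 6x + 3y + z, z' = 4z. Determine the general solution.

Coefficient matrix A = [[-7, -4, 4], [6, 3, 1], [0, 0, 4]].
det(A - λI) = 0 gives eigenvalues λ = -1, -3, 4.
For λ=-1: eigenvector (-2,3,0).
For λ=-3: eigenvector (1,-1,0).
For λ=4: eigenvector (0,1,1).
General solution: K_1e^(-t)(-2,3,0) + K_2e^(-3t)(1,-1,0) + K_3e^(4t)(0,1,1).

x(t) = -2K_1e^(-t) + K_2e^(-3t), y(t) = 3K_1e^(-t) - K_2e^(-3t) + K_3e^(4t), z(t) = K_3e^(4t)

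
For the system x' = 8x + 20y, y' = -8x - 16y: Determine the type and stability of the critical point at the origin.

stable spiral

A = [[8,20],[-8,-16]]; det(A-λI) = λ^2 + 8λ + 32.
λ = -4 ± 4i: negative real part.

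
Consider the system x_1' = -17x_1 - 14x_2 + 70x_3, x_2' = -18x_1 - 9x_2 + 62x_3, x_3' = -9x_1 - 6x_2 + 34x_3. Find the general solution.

x_1(t) = 7c_1e^(t) - 7c_2e^(3t) + 2c_3e^(4t), x_2(t) = 6c_1e^(t) - 5c_2e^(3t) + 2c_3e^(4t), x_3(t) = 3c_1e^(t) - 3c_2e^(3t) + c_3e^(4t)

Coefficient matrix A = [[-17, -14, 70], [-18, -9, 62], [-9, -6, 34]].
det(A - λI) = 0 gives eigenvalues λ = 1, 3, 4.
For λ=1: eigenvector (7,6,3).
For λ=3: eigenvector (-7,-5,-3).
For λ=4: eigenvector (2,2,1).
General solution: c_1e^(t)(7,6,3) + c_2e^(3t)(-7,-5,-3) + c_3e^(4t)(2,2,1).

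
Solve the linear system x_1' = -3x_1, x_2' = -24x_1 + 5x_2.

Coefficient matrix A = [[-3, 0], [-24, 5]].
Characteristic polynomial det(A - λI) = λ^2 - 2λ - 15 = 0.
Eigenvalues λ = 5, -3.
For λ=5: (A-λI) row 1 is [-8, 0], so an eigenvector is (0, -1).
For λ=-3: (A-λI) row 2 is [-24, 8], so an eigenvector is (-1, -3).
General solution: c_1e^(5t)(0,-1) + c_2e^(-3t)(-1,-3).

x_1(t) = -c_2e^(-3t), x_2(t) = -c_1e^(5t) - 3c_2e^(-3t)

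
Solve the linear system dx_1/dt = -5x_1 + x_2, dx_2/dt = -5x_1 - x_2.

x_1(t) = -C_1e^(-3t)sin(t) + C_2e^(-3t)cos(t), x_2(t) = -2C_1e^(-3t)sin(t) - C_1e^(-3t)cos(t) - C_2e^(-3t)sin(t) + 2C_2e^(-3t)cos(t)

Coefficient matrix A = [[-5, 1], [-5, -1]].
Characteristic polynomial det(A - λI) = λ^2 + 6λ + 10 = 0.
Eigenvalues λ = -3 ± i (complex conjugate pair).
For λ=-3+i: an eigenvector is (0,-1) - i(-1,-2) = (0 + i, -1 + 2i).
A real fundamental pair from Re and Im of e^((-3+i)t)v: X_1 = e^(-3t)(cos(t)·(0,-1) + sin(t)·(-1,-2)), X_2 = e^(-3t)(sin(t)·(0,-1) - cos(t)·(-1,-2)).
General solution: C_1X_1 + C_2X_2.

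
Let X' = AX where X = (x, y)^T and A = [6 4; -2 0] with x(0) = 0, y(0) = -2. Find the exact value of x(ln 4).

A = [[6,4],[-2,0]]; eigenvalues λ = 2, 4.
Eigenvectors: (1,-1) for λ=2, (-2,1) for λ=4.
From the initial condition, c_1 = 4, c_2 = 2.
x(ln 4) = (4)(4^2)(1) + (2)(4^4)(-2) = -960.

-960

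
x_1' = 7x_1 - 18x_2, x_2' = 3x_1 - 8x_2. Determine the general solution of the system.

x_1(t) = 2c_1e^(-2t) + 3c_2e^(t), x_2(t) = c_1e^(-2t) + c_2e^(t)

Coefficient matrix A = [[7, -18], [3, -8]].
Characteristic polynomial det(A - λI) = λ^2 + λ - 2 = 0.
Eigenvalues λ = -2, 1.
For λ=-2: (A-λI) row 1 is [9, -18], so an eigenvector is (2, 1).
For λ=1: (A-λI) row 1 is [6, -18], so an eigenvector is (3, 1).
General solution: c_1e^(-2t)(2,1) + c_2e^(t)(3,1).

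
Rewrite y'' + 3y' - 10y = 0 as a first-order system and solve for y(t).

y(t) = c_1e^(-5t) + c_2e^(2t)

Let x_1 = y, x_2 = y'. Then x_1' = x_2 and x_2' = 10x_1 - 3x_2.
A = [[0,1],[10,-3]]; det(A-λI) = λ^2 + 3λ - 10.
Eigenvalues λ = -5, 2 with eigenvectors (1,-5), (1,2).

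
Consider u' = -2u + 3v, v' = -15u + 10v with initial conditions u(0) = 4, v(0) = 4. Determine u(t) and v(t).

Coefficient matrix A = [[-2, 3], [-15, 10]].
Characteristic polynomial det(A - λI) = λ^2 - 8λ + 25 = 0.
Eigenvalues λ = 4 ± 3i (complex conjugate pair).
For λ=4+3i: an eigenvector is (-1,-2) - i(0,1) = (-1, -2 - i).
A real fundamental pair from Re and Im of e^((4+3i)t)v: X_1 = e^(4t)(cos(3t)·(-1,-2) + sin(3t)·(0,1)), X_2 = e^(4t)(sin(3t)·(-1,-2) - cos(3t)·(0,1)).
General solution: C_1X_1 + C_2X_2.
Applying u(0)=4, v(0)=4 gives C_1=-4, C_2=4.

u(t) = -4e^(4t)sin(3t) + 4e^(4t)cos(3t), v(t) = -12e^(4t)sin(3t) + 4e^(4t)cos(3t)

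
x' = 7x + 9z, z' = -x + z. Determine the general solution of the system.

Coefficient matrix A = [[7, 9], [-1, 1]].
Characteristic polynomial det(A - λI) = λ^2 - 8λ + 16 = 0.
Single eigenvalue λ = 4 with algebraic multiplicity 2.
Eigenvector v = (3,-1); generalized eigenvector w with (A-λI)w=v is (-2,1).
General solution: e^(4t)[c_1·v + c_2·(t·v + w)].

x(t) = 3c_1e^(4t) + 3c_2te^(4t) - 2c_2e^(4t), z(t) = -c_1e^(4t) - c_2te^(4t) + c_2e^(4t)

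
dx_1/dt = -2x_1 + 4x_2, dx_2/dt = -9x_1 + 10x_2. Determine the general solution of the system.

x_1(t) = -2C_1e^(4t) - 2C_2te^(4t) - C_2e^(4t), x_2(t) = -3C_1e^(4t) - 3C_2te^(4t) - 2C_2e^(4t)

Coefficient matrix A = [[-2, 4], [-9, 10]].
Characteristic polynomial det(A - λI) = λ^2 - 8λ + 16 = 0.
Single eigenvalue λ = 4 with algebraic multiplicity 2.
Eigenvector v = (-2,-3); generalized eigenvector w with (A-λI)w=v is (-1,-2).
General solution: e^(4t)[C_1·v + C_2·(t·v + w)].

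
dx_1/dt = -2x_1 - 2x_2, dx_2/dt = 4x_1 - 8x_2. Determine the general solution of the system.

Coefficient matrix A = [[-2, -2], [4, -8]].
Characteristic polynomial det(A - λI) = λ^2 + 10λ + 24 = 0.
Eigenvalues λ = -6, -4.
For λ=-6: (A-λI) row 1 is [4, -2], so an eigenvector is (1, 2).
For λ=-4: (A-λI) row 1 is [2, -2], so an eigenvector is (1, 1).
General solution: c_1e^(-6t)(1,2) + c_2e^(-4t)(1,1).

x_1(t) = c_1e^(-6t) + c_2e^(-4t), x_2(t) = 2c_1e^(-6t) + c_2e^(-4t)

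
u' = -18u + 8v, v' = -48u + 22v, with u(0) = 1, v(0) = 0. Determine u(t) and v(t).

u(t) = -2e^(6t) + 3e^(-2t), v(t) = -6e^(6t) + 6e^(-2t)

Coefficient matrix A = [[-18, 8], [-48, 22]].
Characteristic polynomial det(A - λI) = λ^2 - 4λ - 12 = 0.
Eigenvalues λ = 6, -2.
For λ=6: (A-λI) row 1 is [-24, 8], so an eigenvector is (-1, -3).
For λ=-2: (A-λI) row 1 is [-16, 8], so an eigenvector is (-1, -2).
General solution: K_1e^(6t)(-1,-3) + K_2e^(-2t)(-1,-2).
Applying u(0)=1, v(0)=0 gives K_1=2, K_2=-3.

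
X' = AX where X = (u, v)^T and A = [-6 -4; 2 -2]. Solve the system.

u(t) = -K_1e^(-4t)sin(2t) + K_1e^(-4t)cos(2t) + K_2e^(-4t)sin(2t) + K_2e^(-4t)cos(2t), v(t) = K_1e^(-4t)sin(2t) - K_2e^(-4t)cos(2t)

Coefficient matrix A = [[-6, -4], [2, -2]].
Characteristic polynomial det(A - λI) = λ^2 + 8λ + 20 = 0.
Eigenvalues λ = -4 ± 2i (complex conjugate pair).
For λ=-4+2i: an eigenvector is (1,0) - i(-1,1) = (1 + i, 0 - i).
A real fundamental pair from Re and Im of e^((-4+2i)t)v: X_1 = e^(-4t)(cos(2t)·(1,0) + sin(2t)·(-1,1)), X_2 = e^(-4t)(sin(2t)·(1,0) - cos(2t)·(-1,1)).
General solution: K_1X_1 + K_2X_2.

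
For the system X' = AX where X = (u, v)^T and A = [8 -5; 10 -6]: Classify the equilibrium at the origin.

unstable spiral

A = [[8,-5],[10,-6]]; det(A-λI) = λ^2 - 2λ + 2.
λ = 1 ± i: positive real part.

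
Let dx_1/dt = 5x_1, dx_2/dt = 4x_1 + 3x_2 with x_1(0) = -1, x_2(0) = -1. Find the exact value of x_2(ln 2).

-56

A = [[5,0],[4,3]]; eigenvalues λ = 3, 5.
Eigenvectors: (0,-1) for λ=3, (1,2) for λ=5.
From the initial condition, c_1 = -1, c_2 = -1.
x_2(ln 2) = (-1)(2^3)(-1) + (-1)(2^5)(2) = -56.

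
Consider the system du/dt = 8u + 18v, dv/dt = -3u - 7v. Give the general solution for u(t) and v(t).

u(t) = -3c_1e^(2t) - 2c_2e^(-t), v(t) = c_1e^(2t) + c_2e^(-t)

Coefficient matrix A = [[8, 18], [-3, -7]].
Characteristic polynomial det(A - λI) = λ^2 - λ - 2 = 0.
Eigenvalues λ = 2, -1.
For λ=2: (A-λI) row 1 is [6, 18], so an eigenvector is (-3, 1).
For λ=-1: (A-λI) row 1 is [9, 18], so an eigenvector is (-2, 1).
General solution: c_1e^(2t)(-3,1) + c_2e^(-t)(-2,1).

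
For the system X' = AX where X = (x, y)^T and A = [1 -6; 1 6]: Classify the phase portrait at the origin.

unstable node

A = [[1,-6],[1,6]]; det(A-λI) = λ^2 - 7λ + 12.
λ = 3, 4: both positive.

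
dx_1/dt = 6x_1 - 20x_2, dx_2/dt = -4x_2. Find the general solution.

Coefficient matrix A = [[6, -20], [0, -4]].
Characteristic polynomial det(A - λI) = λ^2 - 2λ - 24 = 0.
Eigenvalues λ = 6, -4.
For λ=6: (A-λI) row 1 is [0, -20], so an eigenvector is (-1, 0).
For λ=-4: (A-λI) row 1 is [10, -20], so an eigenvector is (2, 1).
General solution: c_1e^(6t)(-1,0) + c_2e^(-4t)(2,1).

x_1(t) = -c_1e^(6t) + 2c_2e^(-4t), x_2(t) = c_2e^(-4t)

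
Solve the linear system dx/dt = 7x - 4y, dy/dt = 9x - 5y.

x(t) = 2K_1e^(t) + 2K_2te^(t) - K_2e^(t), y(t) = 3K_1e^(t) + 3K_2te^(t) - 2K_2e^(t)

Coefficient matrix A = [[7, -4], [9, -5]].
Characteristic polynomial det(A - λI) = λ^2 - 2λ + 1 = 0.
Single eigenvalue λ = 1 with algebraic multiplicity 2.
Eigenvector v = (2,3); generalized eigenvector w with (A-λI)w=v is (-1,-2).
General solution: e^(t)[K_1·v + K_2·(t·v + w)].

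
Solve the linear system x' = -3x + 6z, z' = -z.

Coefficient matrix A = [[-3, 6], [0, -1]].
Characteristic polynomial det(A - λI) = λ^2 + 4λ + 3 = 0.
Eigenvalues λ = -3, -1.
For λ=-3: (A-λI) row 1 is [0, 6], so an eigenvector is (-1, 0).
For λ=-1: (A-λI) row 1 is [-2, 6], so an eigenvector is (3, 1).
General solution: c_1e^(-3t)(-1,0) + c_2e^(-t)(3,1).

x(t) = -c_1e^(-3t) + 3c_2e^(-t), z(t) = c_2e^(-t)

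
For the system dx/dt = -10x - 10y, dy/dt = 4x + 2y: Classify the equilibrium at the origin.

stable spiral

A = [[-10,-10],[4,2]]; det(A-λI) = λ^2 + 8λ + 20.
λ = -4 ± 2i: negative real part.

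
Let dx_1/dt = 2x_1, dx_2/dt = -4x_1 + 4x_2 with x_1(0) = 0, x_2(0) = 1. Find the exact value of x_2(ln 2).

16

A = [[2,0],[-4,4]]; eigenvalues λ = 4, 2.
Eigenvectors: (0,-1) for λ=4, (-1,-2) for λ=2.
From the initial condition, c_1 = -1, c_2 = 0.
x_2(ln 2) = (-1)(2^4)(-1) + (0)(2^2)(-2) = 16.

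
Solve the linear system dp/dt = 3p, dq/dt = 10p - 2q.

Coefficient matrix A = [[3, 0], [10, -2]].
Characteristic polynomial det(A - λI) = λ^2 - λ - 6 = 0.
Eigenvalues λ = 3, -2.
For λ=3: (A-λI) row 2 is [10, -5], so an eigenvector is (-1, -2).
For λ=-2: (A-λI) row 1 is [5, 0], so an eigenvector is (0, 1).
General solution: c_1e^(3t)(-1,-2) + c_2e^(-2t)(0,1).

p(t) = -c_1e^(3t), q(t) = -2c_1e^(3t) + c_2e^(-2t)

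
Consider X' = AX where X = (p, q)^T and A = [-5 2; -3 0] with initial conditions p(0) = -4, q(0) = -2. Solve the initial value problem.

Coefficient matrix A = [[-5, 2], [-3, 0]].
Characteristic polynomial det(A - λI) = λ^2 + 5λ + 6 = 0.
Eigenvalues λ = -2, -3.
For λ=-2: (A-λI) row 1 is [-3, 2], so an eigenvector is (-2, -3).
For λ=-3: (A-λI) row 1 is [-2, 2], so an eigenvector is (-1, -1).
General solution: c_1e^(-2t)(-2,-3) + c_2e^(-3t)(-1,-1).
Applying p(0)=-4, q(0)=-2 gives c_1=-2, c_2=8.

p(t) = 4e^(-2t) - 8e^(-3t), q(t) = 6e^(-2t) - 8e^(-3t)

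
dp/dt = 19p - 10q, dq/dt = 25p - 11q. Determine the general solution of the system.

Coefficient matrix A = [[19, -10], [25, -11]].
Characteristic polynomial det(A - λI) = λ^2 - 8λ + 41 = 0.
Eigenvalues λ = 4 ± 5i (complex conjugate pair).
For λ=4+5i: an eigenvector is (1,1) - i(1,2) = (1 - i, 1 - 2i).
A real fundamental pair from Re and Im of e^((4+5i)t)v: X_1 = e^(4t)(cos(5t)·(1,1) + sin(5t)·(1,2)), X_2 = e^(4t)(sin(5t)·(1,1) - cos(5t)·(1,2)).
General solution: K_1X_1 + K_2X_2.

p(t) = K_1e^(4t)sin(5t) + K_1e^(4t)cos(5t) + K_2e^(4t)sin(5t) - K_2e^(4t)cos(5t), q(t) = 2K_1e^(4t)sin(5t) + K_1e^(4t)cos(5t) + K_2e^(4t)sin(5t) - 2K_2e^(4t)cos(5t)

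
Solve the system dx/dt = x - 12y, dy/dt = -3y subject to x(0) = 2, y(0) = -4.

x(t) = 14e^(t) - 12e^(-3t), y(t) = -4e^(-3t)

Coefficient matrix A = [[1, -12], [0, -3]].
Characteristic polynomial det(A - λI) = λ^2 + 2λ - 3 = 0.
Eigenvalues λ = 1, -3.
For λ=1: (A-λI) row 1 is [0, -12], so an eigenvector is (1, 0).
For λ=-3: (A-λI) row 1 is [4, -12], so an eigenvector is (3, 1).
General solution: C_1e^(t)(1,0) + C_2e^(-3t)(3,1).
Applying x(0)=2, y(0)=-4 gives C_1=14, C_2=-4.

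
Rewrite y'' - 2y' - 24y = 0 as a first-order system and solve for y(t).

y(t) = C_1e^(6t) + C_2e^(-4t)

Let x_1 = y, x_2 = y'. Then x_1' = x_2 and x_2' = 24x_1 + 2x_2.
A = [[0,1],[24,2]]; det(A-λI) = λ^2 - 2λ - 24.
Eigenvalues λ = 6, -4 with eigenvectors (1,6), (1,-4).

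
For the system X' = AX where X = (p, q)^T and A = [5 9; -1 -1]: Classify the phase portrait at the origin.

unstable improper node

A = [[5,9],[-1,-1]]; det(A-λI) = λ^2 - 4λ + 4.
repeated λ = 2 with a single eigenvector.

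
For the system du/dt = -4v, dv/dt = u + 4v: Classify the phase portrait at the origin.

unstable improper node

A = [[0,-4],[1,4]]; det(A-λI) = λ^2 - 4λ + 4.
repeated λ = 2 with a single eigenvector.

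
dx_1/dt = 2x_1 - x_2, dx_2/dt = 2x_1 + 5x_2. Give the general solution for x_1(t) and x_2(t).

Coefficient matrix A = [[2, -1], [2, 5]].
Characteristic polynomial det(A - λI) = λ^2 - 7λ + 12 = 0.
Eigenvalues λ = 3, 4.
For λ=3: (A-λI) row 1 is [-1, -1], so an eigenvector is (-1, 1).
For λ=4: (A-λI) row 1 is [-2, -1], so an eigenvector is (-1, 2).
General solution: C_1e^(3t)(-1,1) + C_2e^(4t)(-1,2).

x_1(t) = -C_1e^(3t) - C_2e^(4t), x_2(t) = C_1e^(3t) + 2C_2e^(4t)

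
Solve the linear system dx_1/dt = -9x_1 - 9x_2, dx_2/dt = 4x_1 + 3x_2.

Coefficient matrix A = [[-9, -9], [4, 3]].
Characteristic polynomial det(A - λI) = λ^2 + 6λ + 9 = 0.
Single eigenvalue λ = -3 with algebraic multiplicity 2.
Eigenvector v = (3,-2); generalized eigenvector w with (A-λI)w=v is (-2,1).
General solution: e^(-3t)[C_1·v + C_2·(t·v + w)].

x_1(t) = 3C_1e^(-3t) + 3C_2te^(-3t) - 2C_2e^(-3t), x_2(t) = -2C_1e^(-3t) - 2C_2te^(-3t) + C_2e^(-3t)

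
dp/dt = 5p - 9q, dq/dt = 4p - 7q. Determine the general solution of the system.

p(t) = 3K_1e^(-t) + 3K_2te^(-t) - K_2e^(-t), q(t) = 2K_1e^(-t) + 2K_2te^(-t) - K_2e^(-t)

Coefficient matrix A = [[5, -9], [4, -7]].
Characteristic polynomial det(A - λI) = λ^2 + 2λ + 1 = 0.
Single eigenvalue λ = -1 with algebraic multiplicity 2.
Eigenvector v = (3,2); generalized eigenvector w with (A-λI)w=v is (-1,-1).
General solution: e^(-t)[K_1·v + K_2·(t·v + w)].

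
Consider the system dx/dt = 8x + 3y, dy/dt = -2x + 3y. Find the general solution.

x(t) = -c_1e^(5t) + 3c_2e^(6t), y(t) = c_1e^(5t) - 2c_2e^(6t)

Coefficient matrix A = [[8, 3], [-2, 3]].
Characteristic polynomial det(A - λI) = λ^2 - 11λ + 30 = 0.
Eigenvalues λ = 5, 6.
For λ=5: (A-λI) row 1 is [3, 3], so an eigenvector is (-1, 1).
For λ=6: (A-λI) row 1 is [2, 3], so an eigenvector is (3, -2).
General solution: c_1e^(5t)(-1,1) + c_2e^(6t)(3,-2).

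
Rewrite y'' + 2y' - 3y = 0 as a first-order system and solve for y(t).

y(t) = C_1e^(t) + C_2e^(-3t)

Let x_1 = y, x_2 = y'. Then x_1' = x_2 and x_2' = 3x_1 - 2x_2.
A = [[0,1],[3,-2]]; det(A-λI) = λ^2 + 2λ - 3.
Eigenvalues λ = 1, -3 with eigenvectors (1,1), (1,-3).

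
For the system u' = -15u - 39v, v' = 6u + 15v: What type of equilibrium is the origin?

center

A = [[-15,-39],[6,15]]; det(A-λI) = λ^2 + 9.
λ = 0 ± 3i: zero real part.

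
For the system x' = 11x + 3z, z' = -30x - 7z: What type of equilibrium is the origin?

A = [[11,3],[-30,-7]]; det(A-λI) = λ^2 - 4λ + 13.
λ = 2 ± 3i: positive real part.

unstable spiral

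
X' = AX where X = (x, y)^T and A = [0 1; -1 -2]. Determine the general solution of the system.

x(t) = C_1e^(-t) + C_2te^(-t), y(t) = -C_1e^(-t) - C_2te^(-t) + C_2e^(-t)

Coefficient matrix A = [[0, 1], [-1, -2]].
Characteristic polynomial det(A - λI) = λ^2 + 2λ + 1 = 0.
Single eigenvalue λ = -1 with algebraic multiplicity 2.
Eigenvector v = (1,-1); generalized eigenvector w with (A-λI)w=v is (0,1).
General solution: e^(-t)[C_1·v + C_2·(t·v + w)].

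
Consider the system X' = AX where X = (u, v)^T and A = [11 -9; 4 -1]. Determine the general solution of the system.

u(t) = 3C_1e^(5t) + 3C_2te^(5t) + 2C_2e^(5t), v(t) = 2C_1e^(5t) + 2C_2te^(5t) + C_2e^(5t)

Coefficient matrix A = [[11, -9], [4, -1]].
Characteristic polynomial det(A - λI) = λ^2 - 10λ + 25 = 0.
Single eigenvalue λ = 5 with algebraic multiplicity 2.
Eigenvector v = (3,2); generalized eigenvector w with (A-λI)w=v is (2,1).
General solution: e^(5t)[C_1·v + C_2·(t·v + w)].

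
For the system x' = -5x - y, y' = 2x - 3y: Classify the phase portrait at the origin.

A = [[-5,-1],[2,-3]]; det(A-λI) = λ^2 + 8λ + 17.
λ = -4 ± i: negative real part.

stable spiral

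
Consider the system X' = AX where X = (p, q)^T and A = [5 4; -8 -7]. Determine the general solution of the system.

Coefficient matrix A = [[5, 4], [-8, -7]].
Characteristic polynomial det(A - λI) = λ^2 + 2λ - 3 = 0.
Eigenvalues λ = 1, -3.
For λ=1: (A-λI) row 1 is [4, 4], so an eigenvector is (1, -1).
For λ=-3: (A-λI) row 1 is [8, 4], so an eigenvector is (-1, 2).
General solution: c_1e^(t)(1,-1) + c_2e^(-3t)(-1,2).

p(t) = c_1e^(t) - c_2e^(-3t), q(t) = -c_1e^(t) + 2c_2e^(-3t)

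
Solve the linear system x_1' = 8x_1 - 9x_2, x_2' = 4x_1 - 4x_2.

Coefficient matrix A = [[8, -9], [4, -4]].
Characteristic polynomial det(A - λI) = λ^2 - 4λ + 4 = 0.
Single eigenvalue λ = 2 with algebraic multiplicity 2.
Eigenvector v = (-3,-2); generalized eigenvector w with (A-λI)w=v is (-2,-1).
General solution: e^(2t)[K_1·v + K_2·(t·v + w)].

x_1(t) = -3K_1e^(2t) - 3K_2te^(2t) - 2K_2e^(2t), x_2(t) = -2K_1e^(2t) - 2K_2te^(2t) - K_2e^(2t)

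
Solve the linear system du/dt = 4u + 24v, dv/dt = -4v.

Coefficient matrix A = [[4, 24], [0, -4]].
Characteristic polynomial det(A - λI) = λ^2 - 16 = 0.
Eigenvalues λ = 4, -4.
For λ=4: (A-λI) row 1 is [0, 24], so an eigenvector is (-1, 0).
For λ=-4: (A-λI) row 1 is [8, 24], so an eigenvector is (-3, 1).
General solution: K_1e^(4t)(-1,0) + K_2e^(-4t)(-3,1).

u(t) = -K_1e^(4t) - 3K_2e^(-4t), v(t) = K_2e^(-4t)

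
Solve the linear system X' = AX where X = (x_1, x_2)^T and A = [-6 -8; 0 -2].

Coefficient matrix A = [[-6, -8], [0, -2]].
Characteristic polynomial det(A - λI) = λ^2 + 8λ + 12 = 0.
Eigenvalues λ = -6, -2.
For λ=-6: (A-λI) row 1 is [0, -8], so an eigenvector is (1, 0).
For λ=-2: (A-λI) row 1 is [-4, -8], so an eigenvector is (2, -1).
General solution: K_1e^(-6t)(1,0) + K_2e^(-2t)(2,-1).

x_1(t) = K_1e^(-6t) + 2K_2e^(-2t), x_2(t) = -K_2e^(-2t)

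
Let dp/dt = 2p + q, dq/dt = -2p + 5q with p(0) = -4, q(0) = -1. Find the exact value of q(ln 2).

40

A = [[2,1],[-2,5]]; eigenvalues λ = 3, 4.
Eigenvectors: (-1,-1) for λ=3, (-1,-2) for λ=4.
From the initial condition, c_1 = 7, c_2 = -3.
q(ln 2) = (7)(2^3)(-1) + (-3)(2^4)(-2) = 40.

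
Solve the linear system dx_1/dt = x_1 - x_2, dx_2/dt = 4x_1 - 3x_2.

x_1(t) = c_1e^(-t) + c_2te^(-t) + 2c_2e^(-t), x_2(t) = 2c_1e^(-t) + 2c_2te^(-t) + 3c_2e^(-t)

Coefficient matrix A = [[1, -1], [4, -3]].
Characteristic polynomial det(A - λI) = λ^2 + 2λ + 1 = 0.
Single eigenvalue λ = -1 with algebraic multiplicity 2.
Eigenvector v = (1,2); generalized eigenvector w with (A-λI)w=v is (2,3).
General solution: e^(-t)[c_1·v + c_2·(t·v + w)].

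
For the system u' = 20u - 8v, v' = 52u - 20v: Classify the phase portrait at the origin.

center

A = [[20,-8],[52,-20]]; det(A-λI) = λ^2 + 16.
λ = 0 ± 4i: zero real part.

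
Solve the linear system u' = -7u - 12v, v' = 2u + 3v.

u(t) = 3c_1e^(-3t) + 2c_2e^(-t), v(t) = -c_1e^(-3t) - c_2e^(-t)

Coefficient matrix A = [[-7, -12], [2, 3]].
Characteristic polynomial det(A - λI) = λ^2 + 4λ + 3 = 0.
Eigenvalues λ = -3, -1.
For λ=-3: (A-λI) row 1 is [-4, -12], so an eigenvector is (3, -1).
For λ=-1: (A-λI) row 1 is [-6, -12], so an eigenvector is (2, -1).
General solution: c_1e^(-3t)(3,-1) + c_2e^(-t)(2,-1).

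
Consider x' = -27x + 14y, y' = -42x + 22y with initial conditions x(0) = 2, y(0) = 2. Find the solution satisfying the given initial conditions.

Coefficient matrix A = [[-27, 14], [-42, 22]].
Characteristic polynomial det(A - λI) = λ^2 + 5λ - 6 = 0.
Eigenvalues λ = -6, 1.
For λ=-6: (A-λI) row 1 is [-21, 14], so an eigenvector is (-2, -3).
For λ=1: (A-λI) row 1 is [-28, 14], so an eigenvector is (-1, -2).
General solution: K_1e^(-6t)(-2,-3) + K_2e^(t)(-1,-2).
Applying x(0)=2, y(0)=2 gives K_1=-2, K_2=2.

x(t) = -2e^(t) + 4e^(-6t), y(t) = -4e^(t) + 6e^(-6t)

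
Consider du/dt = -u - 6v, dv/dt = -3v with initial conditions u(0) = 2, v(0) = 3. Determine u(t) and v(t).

u(t) = -7e^(-t) + 9e^(-3t), v(t) = 3e^(-3t)

Coefficient matrix A = [[-1, -6], [0, -3]].
Characteristic polynomial det(A - λI) = λ^2 + 4λ + 3 = 0.
Eigenvalues λ = -3, -1.
For λ=-3: (A-λI) row 1 is [2, -6], so an eigenvector is (-3, -1).
For λ=-1: (A-λI) row 1 is [0, -6], so an eigenvector is (-1, 0).
General solution: K_1e^(-3t)(-3,-1) + K_2e^(-t)(-1,0).
Applying u(0)=2, v(0)=3 gives K_1=-3, K_2=7.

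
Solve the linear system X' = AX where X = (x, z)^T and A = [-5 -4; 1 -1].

x(t) = 2K_1e^(-3t) + 2K_2te^(-3t) + 3K_2e^(-3t), z(t) = -K_1e^(-3t) - K_2te^(-3t) - 2K_2e^(-3t)

Coefficient matrix A = [[-5, -4], [1, -1]].
Characteristic polynomial det(A - λI) = λ^2 + 6λ + 9 = 0.
Single eigenvalue λ = -3 with algebraic multiplicity 2.
Eigenvector v = (2,-1); generalized eigenvector w with (A-λI)w=v is (3,-2).
General solution: e^(-3t)[K_1·v + K_2·(t·v + w)].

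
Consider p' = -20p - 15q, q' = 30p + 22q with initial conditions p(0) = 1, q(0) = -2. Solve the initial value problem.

p(t) = 3e^(t)sin(3t) + e^(t)cos(3t), q(t) = -4e^(t)sin(3t) - 2e^(t)cos(3t)

Coefficient matrix A = [[-20, -15], [30, 22]].
Characteristic polynomial det(A - λI) = λ^2 - 2λ + 10 = 0.
Eigenvalues λ = 1 ± 3i (complex conjugate pair).
For λ=1+3i: an eigenvector is (-1,1) - i(2,-3) = (-1 - 2i, 1 + 3i).
A real fundamental pair from Re and Im of e^((1+3i)t)v: X_1 = e^(t)(cos(3t)·(-1,1) + sin(3t)·(2,-3)), X_2 = e^(t)(sin(3t)·(-1,1) - cos(3t)·(2,-3)).
General solution: K_1X_1 + K_2X_2.
Applying p(0)=1, q(0)=-2 gives K_1=1, K_2=-1.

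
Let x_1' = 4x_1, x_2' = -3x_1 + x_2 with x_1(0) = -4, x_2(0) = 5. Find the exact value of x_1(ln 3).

-324

A = [[4,0],[-3,1]]; eigenvalues λ = 4, 1.
Eigenvectors: (1,-1) for λ=4, (0,-1) for λ=1.
From the initial condition, c_1 = -4, c_2 = -1.
x_1(ln 3) = (-4)(3^4)(1) + (-1)(3^1)(0) = -324.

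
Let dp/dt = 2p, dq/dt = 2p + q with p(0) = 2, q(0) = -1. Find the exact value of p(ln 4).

A = [[2,0],[2,1]]; eigenvalues λ = 2, 1.
Eigenvectors: (-1,-2) for λ=2, (0,-1) for λ=1.
From the initial condition, c_1 = -2, c_2 = 5.
p(ln 4) = (-2)(4^2)(-1) + (5)(4^1)(0) = 32.

32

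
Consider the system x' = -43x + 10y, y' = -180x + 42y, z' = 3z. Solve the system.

Coefficient matrix A = [[-43, 10, 0], [-180, 42, 0], [0, 0, 3]].
det(A - λI) = 0 gives eigenvalues λ = -3, 2, 3.
For λ=-3: eigenvector (1,4,0).
For λ=2: eigenvector (2,9,0).
For λ=3: eigenvector (0,0,1).
General solution: c_1e^(-3t)(1,4,0) + c_2e^(2t)(2,9,0) + c_3e^(3t)(0,0,1).

x(t) = c_1e^(-3t) + 2c_2e^(2t), y(t) = 4c_1e^(-3t) + 9c_2e^(2t), z(t) = c_3e^(3t)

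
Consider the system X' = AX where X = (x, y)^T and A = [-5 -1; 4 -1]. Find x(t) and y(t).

Coefficient matrix A = [[-5, -1], [4, -1]].
Characteristic polynomial det(A - λI) = λ^2 + 6λ + 9 = 0.
Single eigenvalue λ = -3 with algebraic multiplicity 2.
Eigenvector v = (1,-2); generalized eigenvector w with (A-λI)w=v is (-1,1).
General solution: e^(-3t)[C_1·v + C_2·(t·v + w)].

x(t) = C_1e^(-3t) + C_2te^(-3t) - C_2e^(-3t), y(t) = -2C_1e^(-3t) - 2C_2te^(-3t) + C_2e^(-3t)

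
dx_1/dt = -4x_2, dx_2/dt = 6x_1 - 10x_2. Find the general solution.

Coefficient matrix A = [[0, -4], [6, -10]].
Characteristic polynomial det(A - λI) = λ^2 + 10λ + 24 = 0.
Eigenvalues λ = -4, -6.
For λ=-4: (A-λI) row 1 is [4, -4], so an eigenvector is (1, 1).
For λ=-6: (A-λI) row 1 is [6, -4], so an eigenvector is (-2, -3).
General solution: c_1e^(-4t)(1,1) + c_2e^(-6t)(-2,-3).

x_1(t) = c_1e^(-4t) - 2c_2e^(-6t), x_2(t) = c_1e^(-4t) - 3c_2e^(-6t)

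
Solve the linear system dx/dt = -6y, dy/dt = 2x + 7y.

Coefficient matrix A = [[0, -6], [2, 7]].
Characteristic polynomial det(A - λI) = λ^2 - 7λ + 12 = 0.
Eigenvalues λ = 4, 3.
For λ=4: (A-λI) row 1 is [-4, -6], so an eigenvector is (-3, 2).
For λ=3: (A-λI) row 1 is [-3, -6], so an eigenvector is (2, -1).
General solution: c_1e^(4t)(-3,2) + c_2e^(3t)(2,-1).

x(t) = -3c_1e^(4t) + 2c_2e^(3t), y(t) = 2c_1e^(4t) - c_2e^(3t)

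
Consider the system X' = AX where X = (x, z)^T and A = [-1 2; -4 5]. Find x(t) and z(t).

x(t) = C_1e^(3t) - C_2e^(t), z(t) = 2C_1e^(3t) - C_2e^(t)

Coefficient matrix A = [[-1, 2], [-4, 5]].
Characteristic polynomial det(A - λI) = λ^2 - 4λ + 3 = 0.
Eigenvalues λ = 3, 1.
For λ=3: (A-λI) row 1 is [-4, 2], so an eigenvector is (1, 2).
For λ=1: (A-λI) row 1 is [-2, 2], so an eigenvector is (-1, -1).
General solution: C_1e^(3t)(1,2) + C_2e^(t)(-1,-1).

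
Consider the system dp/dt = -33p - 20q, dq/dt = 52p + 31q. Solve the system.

Coefficient matrix A = [[-33, -20], [52, 31]].
Characteristic polynomial det(A - λI) = λ^2 + 2λ + 17 = 0.
Eigenvalues λ = -1 ± 4i (complex conjugate pair).
For λ=-1+4i: an eigenvector is (1,-2) - i(2,-3) = (1 - 2i, -2 + 3i).
A real fundamental pair from Re and Im of e^((-1+4i)t)v: X_1 = e^(-t)(cos(4t)·(1,-2) + sin(4t)·(2,-3)), X_2 = e^(-t)(sin(4t)·(1,-2) - cos(4t)·(2,-3)).
General solution: c_1X_1 + c_2X_2.

p(t) = 2c_1e^(-t)sin(4t) + c_1e^(-t)cos(4t) + c_2e^(-t)sin(4t) - 2c_2e^(-t)cos(4t), q(t) = -3c_1e^(-t)sin(4t) - 2c_1e^(-t)cos(4t) - 2c_2e^(-t)sin(4t) + 3c_2e^(-t)cos(4t)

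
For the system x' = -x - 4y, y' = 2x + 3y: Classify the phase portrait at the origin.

A = [[-1,-4],[2,3]]; det(A-λI) = λ^2 - 2λ + 5.
λ = 1 ± 2i: positive real part.

unstable spiral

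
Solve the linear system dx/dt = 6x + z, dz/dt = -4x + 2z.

Coefficient matrix A = [[6, 1], [-4, 2]].
Characteristic polynomial det(A - λI) = λ^2 - 8λ + 16 = 0.
Single eigenvalue λ = 4 with algebraic multiplicity 2.
Eigenvector v = (-1,2); generalized eigenvector w with (A-λI)w=v is (1,-3).
General solution: e^(4t)[C_1·v + C_2·(t·v + w)].

x(t) = -C_1e^(4t) - C_2te^(4t) + C_2e^(4t), z(t) = 2C_1e^(4t) + 2C_2te^(4t) - 3C_2e^(4t)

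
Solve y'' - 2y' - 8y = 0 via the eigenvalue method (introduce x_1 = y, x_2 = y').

Let x_1 = y, x_2 = y'. Then x_1' = x_2 and x_2' = 8x_1 + 2x_2.
A = [[0,1],[8,2]]; det(A-λI) = λ^2 - 2λ - 8.
Eigenvalues λ = 4, -2 with eigenvectors (1,4), (1,-2).

y(t) = c_1e^(4t) + c_2e^(-2t)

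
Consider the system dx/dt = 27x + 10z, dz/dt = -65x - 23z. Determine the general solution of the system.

Coefficient matrix A = [[27, 10], [-65, -23]].
Characteristic polynomial det(A - λI) = λ^2 - 4λ + 29 = 0.
Eigenvalues λ = 2 ± 5i (complex conjugate pair).
For λ=2+5i: an eigenvector is (1,-3) - i(-1,2) = (1 + i, -3 - 2i).
A real fundamental pair from Re and Im of e^((2+5i)t)v: X_1 = e^(2t)(cos(5t)·(1,-3) + sin(5t)·(-1,2)), X_2 = e^(2t)(sin(5t)·(1,-3) - cos(5t)·(-1,2)).
General solution: c_1X_1 + c_2X_2.

x(t) = -c_1e^(2t)sin(5t) + c_1e^(2t)cos(5t) + c_2e^(2t)sin(5t) + c_2e^(2t)cos(5t), z(t) = 2c_1e^(2t)sin(5t) - 3c_1e^(2t)cos(5t) - 3c_2e^(2t)sin(5t) - 2c_2e^(2t)cos(5t)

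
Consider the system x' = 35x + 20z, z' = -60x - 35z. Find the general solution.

x(t) = -2c_1e^(5t) - c_2e^(-5t), z(t) = 3c_1e^(5t) + 2c_2e^(-5t)

Coefficient matrix A = [[35, 20], [-60, -35]].
Characteristic polynomial det(A - λI) = λ^2 - 25 = 0.
Eigenvalues λ = 5, -5.
For λ=5: (A-λI) row 1 is [30, 20], so an eigenvector is (-2, 3).
For λ=-5: (A-λI) row 1 is [40, 20], so an eigenvector is (-1, 2).
General solution: c_1e^(5t)(-2,3) + c_2e^(-5t)(-1,2).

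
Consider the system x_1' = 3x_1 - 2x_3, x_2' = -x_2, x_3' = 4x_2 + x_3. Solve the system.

Coefficient matrix A = [[3, 0, -2], [0, -1, 0], [0, 4, 1]].
det(A - λI) = 0 gives eigenvalues λ = 3, -1, 1.
For λ=3: eigenvector (1,0,0).
For λ=-1: eigenvector (-1,1,-2).
For λ=1: eigenvector (1,0,1).
General solution: c_1e^(3t)(1,0,0) + c_2e^(-t)(-1,1,-2) + c_3e^(t)(1,0,1).

x_1(t) = c_1e^(3t) - c_2e^(-t) + c_3e^(t), x_2(t) = c_2e^(-t), x_3(t) = -2c_2e^(-t) + c_3e^(t)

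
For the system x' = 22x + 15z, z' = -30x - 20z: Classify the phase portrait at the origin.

unstable spiral

A = [[22,15],[-30,-20]]; det(A-λI) = λ^2 - 2λ + 10.
λ = 1 ± 3i: positive real part.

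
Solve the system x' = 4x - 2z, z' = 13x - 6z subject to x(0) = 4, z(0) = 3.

Coefficient matrix A = [[4, -2], [13, -6]].
Characteristic polynomial det(A - λI) = λ^2 + 2λ + 2 = 0.
Eigenvalues λ = -1 ± i (complex conjugate pair).
For λ=-1+i: an eigenvector is (-1,-3) - i(1,2) = (-1 - i, -3 - 2i).
A real fundamental pair from Re and Im of e^((-1+i)t)v: X_1 = e^(-t)(cos(t)·(-1,-3) + sin(t)·(1,2)), X_2 = e^(-t)(sin(t)·(-1,-3) - cos(t)·(1,2)).
General solution: c_1X_1 + c_2X_2.
Applying x(0)=4, z(0)=3 gives c_1=5, c_2=-9.

x(t) = 14e^(-t)sin(t) + 4e^(-t)cos(t), z(t) = 37e^(-t)sin(t) + 3e^(-t)cos(t)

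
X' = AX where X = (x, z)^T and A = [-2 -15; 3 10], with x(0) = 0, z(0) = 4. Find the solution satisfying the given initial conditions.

Coefficient matrix A = [[-2, -15], [3, 10]].
Characteristic polynomial det(A - λI) = λ^2 - 8λ + 25 = 0.
Eigenvalues λ = 4 ± 3i (complex conjugate pair).
For λ=4+3i: an eigenvector is (-2,1) - i(-1,0) = (-2 + i, 1).
A real fundamental pair from Re and Im of e^((4+3i)t)v: X_1 = e^(4t)(cos(3t)·(-2,1) + sin(3t)·(-1,0)), X_2 = e^(4t)(sin(3t)·(-2,1) - cos(3t)·(-1,0)).
General solution: C_1X_1 + C_2X_2.
Applying x(0)=0, z(0)=4 gives C_1=4, C_2=8.

x(t) = -20e^(4t)sin(3t), z(t) = 8e^(4t)sin(3t) + 4e^(4t)cos(3t)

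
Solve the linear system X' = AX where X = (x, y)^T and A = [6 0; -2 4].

Coefficient matrix A = [[6, 0], [-2, 4]].
Characteristic polynomial det(A - λI) = λ^2 - 10λ + 24 = 0.
Eigenvalues λ = 6, 4.
For λ=6: (A-λI) row 2 is [-2, -2], so an eigenvector is (1, -1).
For λ=4: (A-λI) row 1 is [2, 0], so an eigenvector is (0, -1).
General solution: c_1e^(6t)(1,-1) + c_2e^(4t)(0,-1).

x(t) = c_1e^(6t), y(t) = -c_1e^(6t) - c_2e^(4t)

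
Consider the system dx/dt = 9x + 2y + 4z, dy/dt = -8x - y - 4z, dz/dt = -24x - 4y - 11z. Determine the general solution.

x(t) = K_1e^(t) - K_2e^(-t) - 2K_3e^(-3t), y(t) = K_2e^(-t) + 2K_3e^(-3t), z(t) = -2K_1e^(t) + 2K_2e^(-t) + 5K_3e^(-3t)

Coefficient matrix A = [[9, 2, 4], [-8, -1, -4], [-24, -4, -11]].
det(A - λI) = 0 gives eigenvalues λ = 1, -1, -3.
For λ=1: eigenvector (1,0,-2).
For λ=-1: eigenvector (-1,1,2).
For λ=-3: eigenvector (-2,2,5).
General solution: K_1e^(t)(1,0,-2) + K_2e^(-t)(-1,1,2) + K_3e^(-3t)(-2,2,5).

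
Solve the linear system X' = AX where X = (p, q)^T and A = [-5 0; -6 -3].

Coefficient matrix A = [[-5, 0], [-6, -3]].
Characteristic polynomial det(A - λI) = λ^2 + 8λ + 15 = 0.
Eigenvalues λ = -3, -5.
For λ=-3: (A-λI) row 1 is [-2, 0], so an eigenvector is (0, -1).
For λ=-5: (A-λI) row 2 is [-6, 2], so an eigenvector is (1, 3).
General solution: C_1e^(-3t)(0,-1) + C_2e^(-5t)(1,3).

p(t) = C_2e^(-5t), q(t) = -C_1e^(-3t) + 3C_2e^(-5t)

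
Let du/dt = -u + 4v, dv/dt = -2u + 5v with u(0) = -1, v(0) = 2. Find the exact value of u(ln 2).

A = [[-1,4],[-2,5]]; eigenvalues λ = 1, 3.
Eigenvectors: (2,1) for λ=1, (1,1) for λ=3.
From the initial condition, c_1 = -3, c_2 = 5.
u(ln 2) = (-3)(2^1)(2) + (5)(2^3)(1) = 28.

28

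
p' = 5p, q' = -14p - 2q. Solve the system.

p(t) = -C_1e^(5t), q(t) = 2C_1e^(5t) - C_2e^(-2t)

Coefficient matrix A = [[5, 0], [-14, -2]].
Characteristic polynomial det(A - λI) = λ^2 - 3λ - 10 = 0.
Eigenvalues λ = 5, -2.
For λ=5: (A-λI) row 2 is [-14, -7], so an eigenvector is (-1, 2).
For λ=-2: (A-λI) row 1 is [7, 0], so an eigenvector is (0, -1).
General solution: C_1e^(5t)(-1,2) + C_2e^(-2t)(0,-1).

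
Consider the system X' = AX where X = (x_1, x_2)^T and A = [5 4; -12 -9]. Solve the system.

Coefficient matrix A = [[5, 4], [-12, -9]].
Characteristic polynomial det(A - λI) = λ^2 + 4λ + 3 = 0.
Eigenvalues λ = -1, -3.
For λ=-1: (A-λI) row 1 is [6, 4], so an eigenvector is (2, -3).
For λ=-3: (A-λI) row 1 is [8, 4], so an eigenvector is (1, -2).
General solution: C_1e^(-t)(2,-3) + C_2e^(-3t)(1,-2).

x_1(t) = 2C_1e^(-t) + C_2e^(-3t), x_2(t) = -3C_1e^(-t) - 2C_2e^(-3t)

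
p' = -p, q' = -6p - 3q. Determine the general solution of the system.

Coefficient matrix A = [[-1, 0], [-6, -3]].
Characteristic polynomial det(A - λI) = λ^2 + 4λ + 3 = 0.
Eigenvalues λ = -1, -3.
For λ=-1: (A-λI) row 2 is [-6, -2], so an eigenvector is (-1, 3).
For λ=-3: (A-λI) row 1 is [2, 0], so an eigenvector is (0, 1).
General solution: C_1e^(-t)(-1,3) + C_2e^(-3t)(0,1).

p(t) = -C_1e^(-t), q(t) = 3C_1e^(-t) + C_2e^(-3t)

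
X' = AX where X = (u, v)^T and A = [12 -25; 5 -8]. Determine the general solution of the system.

Coefficient matrix A = [[12, -25], [5, -8]].
Characteristic polynomial det(A - λI) = λ^2 - 4λ + 29 = 0.
Eigenvalues λ = 2 ± 5i (complex conjugate pair).
For λ=2+5i: an eigenvector is (2,1) - i(-1,0) = (2 + i, 1).
A real fundamental pair from Re and Im of e^((2+5i)t)v: X_1 = e^(2t)(cos(5t)·(2,1) + sin(5t)·(-1,0)), X_2 = e^(2t)(sin(5t)·(2,1) - cos(5t)·(-1,0)).
General solution: K_1X_1 + K_2X_2.

u(t) = -K_1e^(2t)sin(5t) + 2K_1e^(2t)cos(5t) + 2K_2e^(2t)sin(5t) + K_2e^(2t)cos(5t), v(t) = K_1e^(2t)cos(5t) + K_2e^(2t)sin(5t)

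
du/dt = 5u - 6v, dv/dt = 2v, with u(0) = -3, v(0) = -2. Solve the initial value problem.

Coefficient matrix A = [[5, -6], [0, 2]].
Characteristic polynomial det(A - λI) = λ^2 - 7λ + 10 = 0.
Eigenvalues λ = 5, 2.
For λ=5: (A-λI) row 1 is [0, -6], so an eigenvector is (-1, 0).
For λ=2: (A-λI) row 1 is [3, -6], so an eigenvector is (-2, -1).
General solution: C_1e^(5t)(-1,0) + C_2e^(2t)(-2,-1).
Applying u(0)=-3, v(0)=-2 gives C_1=-1, C_2=2.

u(t) = e^(5t) - 4e^(2t), v(t) = -2e^(2t)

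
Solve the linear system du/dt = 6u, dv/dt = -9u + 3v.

u(t) = -C_1e^(6t), v(t) = 3C_1e^(6t) + C_2e^(3t)

Coefficient matrix A = [[6, 0], [-9, 3]].
Characteristic polynomial det(A - λI) = λ^2 - 9λ + 18 = 0.
Eigenvalues λ = 6, 3.
For λ=6: (A-λI) row 2 is [-9, -3], so an eigenvector is (-1, 3).
For λ=3: (A-λI) row 1 is [3, 0], so an eigenvector is (0, 1).
General solution: C_1e^(6t)(-1,3) + C_2e^(3t)(0,1).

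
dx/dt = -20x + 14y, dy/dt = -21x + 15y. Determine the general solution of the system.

Coefficient matrix A = [[-20, 14], [-21, 15]].
Characteristic polynomial det(A - λI) = λ^2 + 5λ - 6 = 0.
Eigenvalues λ = 1, -6.
For λ=1: (A-λI) row 1 is [-21, 14], so an eigenvector is (-2, -3).
For λ=-6: (A-λI) row 1 is [-14, 14], so an eigenvector is (-1, -1).
General solution: K_1e^(t)(-2,-3) + K_2e^(-6t)(-1,-1).

x(t) = -2K_1e^(t) - K_2e^(-6t), y(t) = -3K_1e^(t) - K_2e^(-6t)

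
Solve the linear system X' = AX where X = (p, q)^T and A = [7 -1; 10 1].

p(t) = C_1e^(4t)cos(t) + C_2e^(4t)sin(t), q(t) = C_1e^(4t)sin(t) + 3C_1e^(4t)cos(t) + 3C_2e^(4t)sin(t) - C_2e^(4t)cos(t)

Coefficient matrix A = [[7, -1], [10, 1]].
Characteristic polynomial det(A - λI) = λ^2 - 8λ + 17 = 0.
Eigenvalues λ = 4 ± i (complex conjugate pair).
For λ=4+i: an eigenvector is (1,3) - i(0,1) = (1, 3 - i).
A real fundamental pair from Re and Im of e^((4+i)t)v: X_1 = e^(4t)(cos(t)·(1,3) + sin(t)·(0,1)), X_2 = e^(4t)(sin(t)·(1,3) - cos(t)·(0,1)).
General solution: C_1X_1 + C_2X_2.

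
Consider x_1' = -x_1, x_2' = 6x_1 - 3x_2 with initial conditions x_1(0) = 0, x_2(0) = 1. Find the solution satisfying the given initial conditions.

Coefficient matrix A = [[-1, 0], [6, -3]].
Characteristic polynomial det(A - λI) = λ^2 + 4λ + 3 = 0.
Eigenvalues λ = -3, -1.
For λ=-3: (A-λI) row 1 is [2, 0], so an eigenvector is (0, -1).
For λ=-1: (A-λI) row 2 is [6, -2], so an eigenvector is (-1, -3).
General solution: c_1e^(-3t)(0,-1) + c_2e^(-t)(-1,-3).
Applying x_1(0)=0, x_2(0)=1 gives c_1=-1, c_2=0.

x_1(t) = 0, x_2(t) = e^(-3t)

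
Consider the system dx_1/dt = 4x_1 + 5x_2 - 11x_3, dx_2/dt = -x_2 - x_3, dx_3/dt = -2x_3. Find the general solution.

x_1(t) = -K_1e^(-t) + K_2e^(4t) + K_3e^(-2t), x_2(t) = K_1e^(-t) + K_3e^(-2t), x_3(t) = K_3e^(-2t)

Coefficient matrix A = [[4, 5, -11], [0, -1, -1], [0, 0, -2]].
det(A - λI) = 0 gives eigenvalues λ = -1, 4, -2.
For λ=-1: eigenvector (-1,1,0).
For λ=4: eigenvector (1,0,0).
For λ=-2: eigenvector (1,1,1).
General solution: K_1e^(-t)(-1,1,0) + K_2e^(4t)(1,0,0) + K_3e^(-2t)(1,1,1).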